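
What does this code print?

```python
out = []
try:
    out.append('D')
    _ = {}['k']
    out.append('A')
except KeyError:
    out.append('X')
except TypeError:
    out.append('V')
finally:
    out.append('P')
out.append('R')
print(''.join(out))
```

Execution trace: 'D' (try body) → 'X' (except KeyError) → 'P' (finally) → 'R' (after the try/except). Output: DXPR

Answer: DXPR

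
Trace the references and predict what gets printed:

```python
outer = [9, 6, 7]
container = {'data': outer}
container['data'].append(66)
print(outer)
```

Key concept: dict holds reference to list.
Step by step:
`outer = [9, 6, 7]` → outer = [9, 6, 7]
`container = {'data': outer}` → container = {'data': [9, 6, 7]}
`container['data'].append(66)` → outer = [9, 6, 7, 66]; container = {'data': [9, 6, 7, 66]}
`print(outer)` → prints [9, 6, 7, 66]

Answer: [9, 6, 7, 66]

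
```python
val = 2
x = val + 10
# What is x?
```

Trace:
`val = 2` → val = 2
`x = val + 10` → x = 12
So x = 12

Answer: 12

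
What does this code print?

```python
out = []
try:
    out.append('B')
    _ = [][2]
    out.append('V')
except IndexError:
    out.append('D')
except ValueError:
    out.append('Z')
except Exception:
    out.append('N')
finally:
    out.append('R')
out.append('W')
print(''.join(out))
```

Execution trace: 'B' (try body) → 'D' (except IndexError) → 'R' (finally) → 'W' (after the try/except). Output: BDRW

Answer: BDRW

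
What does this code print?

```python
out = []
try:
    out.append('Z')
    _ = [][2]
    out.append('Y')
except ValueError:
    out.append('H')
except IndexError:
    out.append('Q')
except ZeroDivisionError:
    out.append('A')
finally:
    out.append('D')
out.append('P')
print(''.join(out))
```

Execution trace: 'Z' (try body) → 'Q' (except IndexError) → 'D' (finally) → 'P' (after the try/except). Output: ZQDP

Answer: ZQDP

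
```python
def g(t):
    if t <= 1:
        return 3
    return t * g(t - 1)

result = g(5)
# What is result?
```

g(5) = 5 * 4 * 3 * 2 * 3 = 360

Answer: 360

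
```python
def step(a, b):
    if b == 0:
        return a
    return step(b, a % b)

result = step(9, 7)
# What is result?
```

step(9, 7) -> step(7, 2) -> step(2, 1) -> step(1, 0) -> 1

Answer: 1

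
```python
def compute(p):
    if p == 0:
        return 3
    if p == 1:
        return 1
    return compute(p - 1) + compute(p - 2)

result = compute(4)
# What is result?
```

Build up from base cases: compute(0)=3, compute(1)=1, compute(2)=4, compute(3)=5, compute(4)=9

Answer: 9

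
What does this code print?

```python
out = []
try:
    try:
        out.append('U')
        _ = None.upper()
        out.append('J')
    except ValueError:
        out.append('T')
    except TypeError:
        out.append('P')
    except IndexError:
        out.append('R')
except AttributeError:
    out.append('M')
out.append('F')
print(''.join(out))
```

Execution trace: 'U' (inner try body) → 'M' (outer except AttributeError) → 'F' (after the try/except). Output: UMF

Answer: UMF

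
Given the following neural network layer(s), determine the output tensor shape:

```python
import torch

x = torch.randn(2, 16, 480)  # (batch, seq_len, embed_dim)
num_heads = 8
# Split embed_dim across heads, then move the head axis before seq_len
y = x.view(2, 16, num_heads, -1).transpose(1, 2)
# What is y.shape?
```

Input: (2, 16, 480) -> head_dim = 480 // 8 = 60; after view: (2, 16, 8, 60) -> after transpose(1, 2): (2, 8, 16, 60) -> Output: (2, 8, 16, 60)

Answer: (2, 8, 16, 60)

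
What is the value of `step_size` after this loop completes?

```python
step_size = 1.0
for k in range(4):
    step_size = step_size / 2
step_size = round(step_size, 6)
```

Halving LR 4 times: 1 / 2^4
`step_size` takes the values: 1.0 → 0.5 → 0.25 → 0.125 → 0.0625

Answer: 0.0625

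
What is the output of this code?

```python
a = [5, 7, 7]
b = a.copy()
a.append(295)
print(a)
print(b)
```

Key concept: list.copy() creates independent copy.
Step by step:
`a = [5, 7, 7]` → a = [5, 7, 7]
`b = a.copy()` → b = [5, 7, 7]
`a.append(295)` → a = [5, 7, 7, 295]
`print(a)` → prints [5, 7, 7, 295]
`print(b)` → prints [5, 7, 7]

Answer:
[5, 7, 7, 295]
[5, 7, 7]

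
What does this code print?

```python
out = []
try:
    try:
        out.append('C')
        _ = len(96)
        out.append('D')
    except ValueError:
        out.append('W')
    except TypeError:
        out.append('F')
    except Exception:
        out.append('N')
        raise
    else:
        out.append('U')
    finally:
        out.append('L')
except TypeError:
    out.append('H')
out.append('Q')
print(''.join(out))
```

Execution trace: 'C' (inner try body) → 'F' (inner except TypeError) → 'L' (inner finally) → 'Q' (after the try/except). Output: CFLQ

Answer: CFLQ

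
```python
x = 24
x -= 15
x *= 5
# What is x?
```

Trace:
`x = 24` → x = 24
`x -= 15` → x = 9
`x *= 5` → x = 45
So x = 45

Answer: 45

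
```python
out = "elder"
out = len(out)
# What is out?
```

Trace:
`out = "elder"` → out = 'elder'
`out = len(out)` → out = 5
So out = 5

Answer: 5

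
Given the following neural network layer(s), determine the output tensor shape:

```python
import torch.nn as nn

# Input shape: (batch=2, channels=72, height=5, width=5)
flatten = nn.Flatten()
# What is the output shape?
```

Input: (2, 72, 5, 5) -> Output: (2, 1800)

Answer: (2, 1800)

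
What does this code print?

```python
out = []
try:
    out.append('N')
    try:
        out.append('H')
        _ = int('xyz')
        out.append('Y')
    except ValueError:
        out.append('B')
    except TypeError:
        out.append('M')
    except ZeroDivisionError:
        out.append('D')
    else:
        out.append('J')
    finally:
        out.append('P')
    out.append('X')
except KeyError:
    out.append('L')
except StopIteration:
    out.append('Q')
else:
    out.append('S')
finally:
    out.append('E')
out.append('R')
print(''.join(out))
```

Execution trace: 'N' (try body) → 'H' (inner try body) → 'B' (inner except ValueError) → 'P' (inner finally) → 'X' (try body, no exception) → 'S' (else) → 'E' (finally) → 'R' (after the try/except). Output: NHBPXSER

Answer: NHBPXSER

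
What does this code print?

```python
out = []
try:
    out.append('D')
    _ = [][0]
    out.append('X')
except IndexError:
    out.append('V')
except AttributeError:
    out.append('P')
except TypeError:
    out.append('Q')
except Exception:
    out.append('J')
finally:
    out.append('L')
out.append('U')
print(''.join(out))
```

Execution trace: 'D' (try body) → 'V' (except IndexError) → 'L' (finally) → 'U' (after the try/except). Output: DVLU

Answer: DVLU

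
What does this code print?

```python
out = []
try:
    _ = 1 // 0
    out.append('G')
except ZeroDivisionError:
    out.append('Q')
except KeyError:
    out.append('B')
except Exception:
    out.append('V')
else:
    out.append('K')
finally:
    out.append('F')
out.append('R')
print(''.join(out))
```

Execution trace: 'Q' (except ZeroDivisionError) → 'F' (finally) → 'R' (after the try/except). Output: QFR

Answer: QFR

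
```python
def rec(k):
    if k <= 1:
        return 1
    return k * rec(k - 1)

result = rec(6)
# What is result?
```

rec(6) = 6 * 5 * 4 * 3 * 2 * 1 = 720

Answer: 720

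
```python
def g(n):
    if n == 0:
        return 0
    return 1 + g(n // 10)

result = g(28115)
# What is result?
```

Count of digits of 28115: 5

Answer: 5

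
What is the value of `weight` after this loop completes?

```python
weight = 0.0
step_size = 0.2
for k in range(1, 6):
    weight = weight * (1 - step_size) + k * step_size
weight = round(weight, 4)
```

Moving average with lr=0.2
`weight` takes the values: 0.0 → 0.2 → 0.56 → 1.048 → 1.6384 → 2.31072 → 2.3107

Answer: 2.3107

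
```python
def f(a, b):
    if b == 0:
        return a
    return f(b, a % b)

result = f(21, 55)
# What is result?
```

f(21, 55) -> f(55, 21) -> f(21, 13) -> f(13, 8) -> f(8, 5) -> f(5, 3) -> f(3, 2) -> f(2, 1) -> f(1, 0) -> 1

Answer: 1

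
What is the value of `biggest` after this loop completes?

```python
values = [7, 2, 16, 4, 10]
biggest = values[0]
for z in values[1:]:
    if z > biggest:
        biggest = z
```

Maximum of [7, 2, 16, 4, 10]
`biggest` takes the values: 7 → 16

Answer: 16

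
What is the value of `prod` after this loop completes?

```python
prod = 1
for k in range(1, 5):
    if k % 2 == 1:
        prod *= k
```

Product of odd numbers 1 to 4
`prod` takes the values: 1 → 3

Answer: 3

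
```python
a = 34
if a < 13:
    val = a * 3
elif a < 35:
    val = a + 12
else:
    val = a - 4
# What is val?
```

Trace:
`a = 34` → a = 34
`if a < 13: ...` → a < 13 is False, a < 35 is True → val = 46
So val = 46

Answer: 46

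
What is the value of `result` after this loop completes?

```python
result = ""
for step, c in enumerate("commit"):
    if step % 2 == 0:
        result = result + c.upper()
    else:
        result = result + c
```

Uppercase even positions in 'commit'
`result` takes the values: "" → "C" → "Co" → "CoM" → "CoMm" → "CoMmI" → "CoMmIt"

Answer: "CoMmIt"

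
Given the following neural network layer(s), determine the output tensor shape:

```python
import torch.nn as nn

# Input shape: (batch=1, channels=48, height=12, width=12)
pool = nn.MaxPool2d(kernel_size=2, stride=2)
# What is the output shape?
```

Input: (1, 48, 12, 12) -> Output: (1, 48, 6, 6)

Answer: (1, 48, 6, 6)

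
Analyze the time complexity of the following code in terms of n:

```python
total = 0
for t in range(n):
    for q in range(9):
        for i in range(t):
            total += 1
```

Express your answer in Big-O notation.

Each loop level contributes: n × 1 × n. Multiplying the contributions gives O(n^2).

Answer: O(n^2)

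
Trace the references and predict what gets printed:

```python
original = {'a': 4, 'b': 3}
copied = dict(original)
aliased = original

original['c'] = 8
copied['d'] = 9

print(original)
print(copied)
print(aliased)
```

Key concept: dict() creates copy, assignment creates alias.
Step by step:
`original = {'a': 4, 'b': 3}` → original = {'a': 4, 'b': 3}
`copied = dict(original)` → copied = {'a': 4, 'b': 3}
`aliased = original` → aliased = {'a': 4, 'b': 3} (same object as original)
`original['c'] = 8` → original = {'a': 4, 'b': 3, 'c': 8} (same object as aliased); aliased = {'a': 4, 'b': 3, 'c': 8} (same object as original)
`copied['d'] = 9` → copied = {'a': 4, 'b': 3, 'd': 9}
`print(original)` → prints {'a': 4, 'b': 3, 'c': 8}
`print(copied)` → prints {'a': 4, 'b': 3, 'd': 9}
`print(aliased)` → prints {'a': 4, 'b': 3, 'c': 8}

Answer:
{'a': 4, 'b': 3, 'c': 8}
{'a': 4, 'b': 3, 'd': 9}
{'a': 4, 'b': 3, 'c': 8}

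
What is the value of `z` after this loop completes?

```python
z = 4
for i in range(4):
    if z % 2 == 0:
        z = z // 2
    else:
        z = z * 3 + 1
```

Collatz-style transformation from 4
`z` takes the values: 4 → 2 → 1 → 4 → 2

Answer: 2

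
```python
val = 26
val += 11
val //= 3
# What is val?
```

Trace:
`val = 26` → val = 26
`val += 11` → val = 37
`val //= 3` → val = 12
So val = 12

Answer: 12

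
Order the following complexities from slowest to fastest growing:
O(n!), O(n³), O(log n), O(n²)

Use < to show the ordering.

Ordered by growth rate: O(log n) < O(n²) < O(n³) < O(n!)

Answer: O(log n) < O(n²) < O(n³) < O(n!)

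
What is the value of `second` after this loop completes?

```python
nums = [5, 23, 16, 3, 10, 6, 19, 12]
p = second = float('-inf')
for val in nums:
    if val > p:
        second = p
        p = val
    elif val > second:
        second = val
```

Second largest (with repeats) in [5, 23, 16, 3, 10, 6, 19, 12]
`second` takes the values: -inf → 5 → 16 → 19

Answer: 19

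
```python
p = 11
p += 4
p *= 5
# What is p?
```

Trace:
`p = 11` → p = 11
`p += 4` → p = 15
`p *= 5` → p = 75
So p = 75

Answer: 75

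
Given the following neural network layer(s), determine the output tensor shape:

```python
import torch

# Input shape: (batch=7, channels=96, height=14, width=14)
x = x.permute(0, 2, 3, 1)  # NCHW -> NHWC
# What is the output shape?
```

Input: (7, 96, 14, 14) -> Output: (7, 14, 14, 96)

Answer: (7, 14, 14, 96)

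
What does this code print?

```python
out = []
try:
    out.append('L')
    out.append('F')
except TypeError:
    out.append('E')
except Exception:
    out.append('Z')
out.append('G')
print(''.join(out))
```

Execution trace: 'L' (try body) → 'F' (try body, no exception) → 'G' (after the try/except). Output: LFG

Answer: LFG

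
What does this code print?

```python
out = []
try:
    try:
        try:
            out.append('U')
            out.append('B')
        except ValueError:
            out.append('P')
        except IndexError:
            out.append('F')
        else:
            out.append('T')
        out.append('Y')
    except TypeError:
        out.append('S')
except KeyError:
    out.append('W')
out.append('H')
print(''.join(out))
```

Execution trace: 'U' (inner try body) → 'B' (inner try body, no exception) → 'T' (inner else) → 'Y' (try body, no exception) → 'H' (after the try/except). Output: UBTYH

Answer: UBTYH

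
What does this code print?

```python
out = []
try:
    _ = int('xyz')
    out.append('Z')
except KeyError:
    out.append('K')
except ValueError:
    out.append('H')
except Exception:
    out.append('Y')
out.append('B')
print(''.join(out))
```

Execution trace: 'H' (except ValueError) → 'B' (after the try/except). Output: HB

Answer: HB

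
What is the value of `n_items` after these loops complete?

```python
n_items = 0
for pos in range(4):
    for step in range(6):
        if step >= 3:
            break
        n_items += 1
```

Inner breaks at 3, outer runs 4 times
`n_items` takes the values: 0 → 1 → 2 → 3 → 4 → 5 → 6 → 7 → 8 → 9 → 10 → 11 → 12

Answer: 12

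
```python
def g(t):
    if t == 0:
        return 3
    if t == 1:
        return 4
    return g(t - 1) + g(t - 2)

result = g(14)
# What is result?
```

Build up from base cases: g(0)=3, g(1)=4, g(2)=7, g(3)=11, g(4)=18, g(5)=29, g(6)=47, ..., g(14)=2207

Answer: 2207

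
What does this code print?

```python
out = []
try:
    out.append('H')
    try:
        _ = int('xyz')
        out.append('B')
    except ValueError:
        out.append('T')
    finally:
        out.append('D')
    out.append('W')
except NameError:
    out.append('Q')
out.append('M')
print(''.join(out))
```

Execution trace: 'H' (try body) → 'T' (inner except ValueError) → 'D' (inner finally) → 'W' (try body, no exception) → 'M' (after the try/except). Output: HTDWM

Answer: HTDWM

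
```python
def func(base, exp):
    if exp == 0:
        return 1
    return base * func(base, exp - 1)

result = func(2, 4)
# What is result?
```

func(2, 4) = 2 * 2 * 2 * 2 = 16

Answer: 16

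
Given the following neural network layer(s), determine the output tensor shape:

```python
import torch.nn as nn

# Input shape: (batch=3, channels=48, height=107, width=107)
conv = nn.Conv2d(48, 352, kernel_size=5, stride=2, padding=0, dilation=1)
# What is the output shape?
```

Input: (3, 48, 107, 107) -> Output: (3, 352, 52, 52)

Answer: (3, 352, 52, 52)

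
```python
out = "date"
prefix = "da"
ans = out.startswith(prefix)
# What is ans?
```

Trace:
`out = "date"` → out = 'date'
`prefix = "da"` → prefix = 'da'
`ans = out.startswith(prefix)` → ans = True
So ans = True

Answer: True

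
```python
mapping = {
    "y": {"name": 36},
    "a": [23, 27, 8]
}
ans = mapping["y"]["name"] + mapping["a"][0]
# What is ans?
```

Trace:
`mapping = { ...` → mapping = {'y': {'name': 36}, 'a': [23, 27, 8]}
`ans = mapping["y"]["name"] + mapping["a"][0]` → ans = 59
So ans = 59

Answer: 59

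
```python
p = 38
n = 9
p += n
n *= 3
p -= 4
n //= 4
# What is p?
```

Trace:
`p = 38` → p = 38
`n = 9` → n = 9
`p += n` → p = 47
`n *= 3` → n = 27
`p -= 4` → p = 43
`n //= 4` → n = 6
So p = 43

Answer: 43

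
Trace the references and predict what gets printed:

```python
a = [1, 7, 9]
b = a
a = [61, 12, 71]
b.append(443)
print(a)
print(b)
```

Key concept: rebinding vs mutation: a is rebound to a new list, b still points at the original.
Step by step:
`a = [1, 7, 9]` → a = [1, 7, 9]
`b = a` → b = [1, 7, 9] (same object as a)
`a = [61, 12, 71]` → a = [61, 12, 71]
`b.append(443)` → b = [1, 7, 9, 443]
`print(a)` → prints [61, 12, 71]
`print(b)` → prints [1, 7, 9, 443]

Answer:
[61, 12, 71]
[1, 7, 9, 443]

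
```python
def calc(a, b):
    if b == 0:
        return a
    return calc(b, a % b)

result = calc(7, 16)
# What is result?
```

calc(7, 16) -> calc(16, 7) -> calc(7, 2) -> calc(2, 1) -> calc(1, 0) -> 1

Answer: 1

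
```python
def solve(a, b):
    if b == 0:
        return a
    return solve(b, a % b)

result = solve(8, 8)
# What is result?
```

solve(8, 8) -> solve(8, 0) -> 8

Answer: 8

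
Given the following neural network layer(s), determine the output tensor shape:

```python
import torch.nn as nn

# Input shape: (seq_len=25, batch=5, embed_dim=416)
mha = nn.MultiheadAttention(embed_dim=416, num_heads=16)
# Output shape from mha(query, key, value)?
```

Input: (25, 5, 416) -> Output: (25, 5, 416)

Answer: (25, 5, 416)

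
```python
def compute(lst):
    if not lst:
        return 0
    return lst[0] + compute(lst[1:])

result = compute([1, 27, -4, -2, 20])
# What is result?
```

1 + 27 + (-4) + (-2) + 20 + 0 = 42

Answer: 42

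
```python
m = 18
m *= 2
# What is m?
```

Trace:
`m = 18` → m = 18
`m *= 2` → m = 36
So m = 36

Answer: 36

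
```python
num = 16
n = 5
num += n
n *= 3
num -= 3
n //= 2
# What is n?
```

Trace:
`num = 16` → num = 16
`n = 5` → n = 5
`num += n` → num = 21
`n *= 3` → n = 15
`num -= 3` → num = 18
`n //= 2` → n = 7
So n = 7

Answer: 7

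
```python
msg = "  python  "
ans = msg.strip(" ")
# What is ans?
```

Trace:
`msg = "  python  "` → msg = '  python  '
`ans = msg.strip(" ")` → ans = 'python'
So ans = 'python'

Answer: 'python'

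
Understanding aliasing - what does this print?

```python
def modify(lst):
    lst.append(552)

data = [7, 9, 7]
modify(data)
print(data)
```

Key concept: function modifies passed list.
Step by step:
`data = [7, 9, 7]` → data = [7, 9, 7]
`modify(data)` → data = [7, 9, 7, 552]
`print(data)` → prints [7, 9, 7, 552]

Answer: [7, 9, 7, 552]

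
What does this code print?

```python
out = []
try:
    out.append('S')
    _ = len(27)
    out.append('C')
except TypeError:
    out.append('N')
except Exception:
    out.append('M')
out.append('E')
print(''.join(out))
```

Execution trace: 'S' (try body) → 'N' (except TypeError) → 'E' (after the try/except). Output: SNE

Answer: SNE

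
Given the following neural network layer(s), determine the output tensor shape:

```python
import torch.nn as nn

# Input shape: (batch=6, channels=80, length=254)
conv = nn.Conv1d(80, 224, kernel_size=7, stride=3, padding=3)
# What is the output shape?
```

Input: (6, 80, 254) -> Output: (6, 224, 85)

Answer: (6, 224, 85)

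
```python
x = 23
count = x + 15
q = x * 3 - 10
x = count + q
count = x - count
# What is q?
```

Trace:
`x = 23` → x = 23
`count = x + 15` → count = 38
`q = x * 3 - 10` → q = 59
`x = count + q` → x = 97
`count = x - count` → count = 59
So q = 59

Answer: 59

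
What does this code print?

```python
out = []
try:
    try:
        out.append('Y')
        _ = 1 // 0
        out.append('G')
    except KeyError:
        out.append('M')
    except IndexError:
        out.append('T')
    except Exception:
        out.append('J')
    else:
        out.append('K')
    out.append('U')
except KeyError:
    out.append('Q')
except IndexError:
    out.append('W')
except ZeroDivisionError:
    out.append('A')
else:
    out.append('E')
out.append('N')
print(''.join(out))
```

Execution trace: 'Y' (inner try body) → 'J' (inner except Exception) → 'U' (try body, no exception) → 'E' (else) → 'N' (after the try/except). Output: YJUEN

Answer: YJUEN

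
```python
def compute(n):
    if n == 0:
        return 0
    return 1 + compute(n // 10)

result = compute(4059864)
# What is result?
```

Count of digits of 4059864: 7

Answer: 7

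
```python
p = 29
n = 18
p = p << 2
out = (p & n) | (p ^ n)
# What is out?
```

Trace:
`p = 29` → p = 29
`n = 18` → n = 18
`p = p << 2` → p = 116
`out = (p & n) | (p ^ n)` → out = 118
So out = 118

Answer: 118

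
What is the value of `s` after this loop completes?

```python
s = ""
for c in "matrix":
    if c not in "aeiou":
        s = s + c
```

Remove vowels from 'matrix'
`s` takes the values: "" → "m" → "mt" → "mtr" → "mtrx"

Answer: "mtrx"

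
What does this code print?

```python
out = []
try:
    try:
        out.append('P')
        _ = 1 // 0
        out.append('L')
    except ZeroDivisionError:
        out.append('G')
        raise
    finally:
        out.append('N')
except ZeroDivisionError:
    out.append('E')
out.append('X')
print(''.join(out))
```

Execution trace: 'P' (inner try body) → 'G' (inner except ZeroDivisionError) → 'N' (inner finally) → 'E' (outer except ZeroDivisionError) → 'X' (after the try/except). Output: PGNEX

Answer: PGNEX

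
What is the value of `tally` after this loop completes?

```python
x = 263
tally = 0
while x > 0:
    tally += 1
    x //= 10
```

Count digits by repeated division by 10
`tally` takes the values: 0 → 1 → 2 → 3

Answer: 3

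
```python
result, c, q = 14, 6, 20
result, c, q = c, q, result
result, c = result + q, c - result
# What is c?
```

Trace:
`result, c, q = 14, 6, 20` → result = 14; c = 6; q = 20
`result, c, q = c, q, result` → result = 6; c = 20; q = 14
`result, c = result + q, c - result` → result = 20; c = 14
So c = 14

Answer: 14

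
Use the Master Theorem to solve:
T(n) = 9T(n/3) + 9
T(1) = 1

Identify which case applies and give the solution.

a=9, b=3, f(n)=9. log_3(9) = 2. Since c=0 < 2, Case 1 applies: T(n) = Θ(n^log_b(a)) = O(n^2).

Answer: O(n^2) - Case 1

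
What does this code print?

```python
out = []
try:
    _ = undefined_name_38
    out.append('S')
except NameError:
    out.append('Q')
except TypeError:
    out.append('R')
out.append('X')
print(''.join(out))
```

Execution trace: 'Q' (except NameError) → 'X' (after the try/except). Output: QX

Answer: QX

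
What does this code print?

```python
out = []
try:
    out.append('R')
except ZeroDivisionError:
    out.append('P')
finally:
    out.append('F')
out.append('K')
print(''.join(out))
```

Execution trace: 'R' (try body, no exception) → 'F' (finally) → 'K' (after the try/except). Output: RFK

Answer: RFK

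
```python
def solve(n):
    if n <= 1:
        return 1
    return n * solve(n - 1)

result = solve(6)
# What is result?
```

solve(6) = 6 * 5 * 4 * 3 * 2 * 1 = 720

Answer: 720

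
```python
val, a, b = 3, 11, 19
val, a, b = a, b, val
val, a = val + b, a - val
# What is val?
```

Trace:
`val, a, b = 3, 11, 19` → val = 3; a = 11; b = 19
`val, a, b = a, b, val` → val = 11; a = 19; b = 3
`val, a = val + b, a - val` → val = 14; a = 8
So val = 14

Answer: 14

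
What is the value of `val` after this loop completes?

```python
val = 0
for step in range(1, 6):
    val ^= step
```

XOR of 1 to 5
`val` takes the values: 0 → 1 → 3 → 0 → 4 → 1

Answer: 1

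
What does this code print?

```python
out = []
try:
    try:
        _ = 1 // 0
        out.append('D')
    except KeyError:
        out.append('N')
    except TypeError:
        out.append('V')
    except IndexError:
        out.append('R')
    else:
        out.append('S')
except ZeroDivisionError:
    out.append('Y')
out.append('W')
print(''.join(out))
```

Execution trace: 'Y' (outer except ZeroDivisionError) → 'W' (after the try/except). Output: YW

Answer: YW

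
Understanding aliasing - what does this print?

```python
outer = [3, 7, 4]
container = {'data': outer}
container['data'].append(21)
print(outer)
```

Key concept: dict holds reference to list.
Step by step:
`outer = [3, 7, 4]` → outer = [3, 7, 4]
`container = {'data': outer}` → container = {'data': [3, 7, 4]}
`container['data'].append(21)` → outer = [3, 7, 4, 21]; container = {'data': [3, 7, 4, 21]}
`print(outer)` → prints [3, 7, 4, 21]

Answer: [3, 7, 4, 21]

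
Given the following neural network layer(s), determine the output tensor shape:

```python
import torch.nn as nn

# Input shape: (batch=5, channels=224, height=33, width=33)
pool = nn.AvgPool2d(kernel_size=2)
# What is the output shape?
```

Input: (5, 224, 33, 33) -> Output: (5, 224, 16, 16)

Answer: (5, 224, 16, 16)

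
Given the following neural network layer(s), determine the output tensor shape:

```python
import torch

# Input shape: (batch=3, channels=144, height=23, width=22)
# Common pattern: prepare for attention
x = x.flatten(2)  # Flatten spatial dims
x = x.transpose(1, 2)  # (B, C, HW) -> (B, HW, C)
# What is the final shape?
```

Input: (3, 144, 23, 22) -> after flatten(2): (3, 144, 506) -> Output: (3, 506, 144)

Answer: (3, 506, 144)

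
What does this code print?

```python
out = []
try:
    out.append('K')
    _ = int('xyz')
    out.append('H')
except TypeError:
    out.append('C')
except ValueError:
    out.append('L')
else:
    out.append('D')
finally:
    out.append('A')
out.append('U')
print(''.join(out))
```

Execution trace: 'K' (try body) → 'L' (except ValueError) → 'A' (finally) → 'U' (after the try/except). Output: KLAU

Answer: KLAU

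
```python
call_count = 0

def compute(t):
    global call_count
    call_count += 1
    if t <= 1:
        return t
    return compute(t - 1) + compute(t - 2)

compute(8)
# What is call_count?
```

Calls(t) = 1 + Calls(t-1) + Calls(t-2); Calls(0)=Calls(1)=1. For t=8 this gives 67.

Answer: 67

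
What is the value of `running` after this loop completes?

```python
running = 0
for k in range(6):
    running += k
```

Sum of 0 to 5 = 15
`running` takes the values: 0 → 1 → 3 → 6 → 10 → 15

Answer: 15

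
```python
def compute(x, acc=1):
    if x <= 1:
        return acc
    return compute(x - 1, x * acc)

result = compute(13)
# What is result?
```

Accumulator trace (n, acc): (13, 1) -> (12, 13) -> (11, 156) -> (10, 1716) -> (9, 17160) -> (8, 154440) -> (7, 1235520) -> (6, 8648640) -> (5, 51891840) -> (4, 259459200) -> (3, 1037836800) -> (2, 3113510400) -> (1, 6227020800) -> return 6227020800

Answer: 6227020800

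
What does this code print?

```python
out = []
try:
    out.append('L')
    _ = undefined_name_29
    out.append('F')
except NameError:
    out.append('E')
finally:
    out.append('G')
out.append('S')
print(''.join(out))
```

Execution trace: 'L' (try body) → 'E' (except NameError) → 'G' (finally) → 'S' (after the try/except). Output: LEGS

Answer: LEGS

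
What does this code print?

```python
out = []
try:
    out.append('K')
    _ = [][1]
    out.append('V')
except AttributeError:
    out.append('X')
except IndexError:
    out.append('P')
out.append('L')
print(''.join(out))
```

Execution trace: 'K' (try body) → 'P' (except IndexError) → 'L' (after the try/except). Output: KPL

Answer: KPL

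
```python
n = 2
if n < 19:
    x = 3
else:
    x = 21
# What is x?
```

Trace:
`n = 2` → n = 2
`if n < 19: ...` → n < 19 is True → x = 3
So x = 3

Answer: 3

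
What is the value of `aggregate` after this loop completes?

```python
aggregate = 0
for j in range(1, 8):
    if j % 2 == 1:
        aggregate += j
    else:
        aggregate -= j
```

Add odd, subtract even
`aggregate` takes the values: 0 → 1 → -1 → 2 → -2 → 3 → -3 → 4

Answer: 4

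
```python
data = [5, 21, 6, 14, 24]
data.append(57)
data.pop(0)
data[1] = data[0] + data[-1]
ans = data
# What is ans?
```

Trace:
`data = [5, 21, 6, 14, 24]` → data = [5, 21, 6, 14, 24]
`data.append(57)` → data = [5, 21, 6, 14, 24, 57]
`data.pop(0)` → data = [21, 6, 14, 24, 57]
`data[1] = data[0] + data[-1]` → data = [21, 78, 14, 24, 57]
`ans = data` → ans = [21, 78, 14, 24, 57]
So ans = [21, 78, 14, 24, 57]

Answer: [21, 78, 14, 24, 57]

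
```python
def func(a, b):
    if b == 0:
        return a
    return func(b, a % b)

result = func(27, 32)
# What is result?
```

func(27, 32) -> func(32, 27) -> func(27, 5) -> func(5, 2) -> func(2, 1) -> func(1, 0) -> 1

Answer: 1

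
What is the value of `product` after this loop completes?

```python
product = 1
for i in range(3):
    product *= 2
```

2^3 = 8
`product` takes the values: 1 → 2 → 4 → 8

Answer: 8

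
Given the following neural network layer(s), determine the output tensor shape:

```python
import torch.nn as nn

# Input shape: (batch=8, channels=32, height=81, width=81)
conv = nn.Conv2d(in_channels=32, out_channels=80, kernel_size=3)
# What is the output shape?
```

Input: (8, 32, 81, 81) -> Output: (8, 80, 79, 79)

Answer: (8, 80, 79, 79)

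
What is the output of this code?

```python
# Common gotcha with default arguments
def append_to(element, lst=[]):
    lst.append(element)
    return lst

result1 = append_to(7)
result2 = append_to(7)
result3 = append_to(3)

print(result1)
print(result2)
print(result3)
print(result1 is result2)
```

Key concept: mutable default argument gotcha.
Step by step:
`result1 = append_to(7)` → result1 = [7]
`result2 = append_to(7)` → result1 = [7, 7] (same object as result2); result2 = [7, 7] (same object as result1)
`result3 = append_to(3)` → result1 = [7, 7, 3] (same object as result2, result3); result2 = [7, 7, 3] (same object as result1, result3); result3 = [7, 7, 3] (same object as result1, result2)
`print(result1)` → prints [7, 7, 3]
`print(result2)` → prints [7, 7, 3]
`print(result3)` → prints [7, 7, 3]
`print(result1 is result2)` → prints True

Answer:
[7, 7, 3]
[7, 7, 3]
[7, 7, 3]
True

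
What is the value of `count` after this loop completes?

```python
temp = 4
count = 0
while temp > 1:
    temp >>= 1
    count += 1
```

Count right shifts until 1
`count` takes the values: 0 → 1 → 2

Answer: 2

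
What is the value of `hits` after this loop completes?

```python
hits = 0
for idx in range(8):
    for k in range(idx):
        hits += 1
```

Triangle number: 0+1+2+...+7
`hits` takes the values: 0 → 1 → 2 → 3 → 4 → 5 → 6 → 7 → 8 → 9 → 10 → 11 → 12 → 13 → 14 → 15 → 16 → 17 → 18 → 19 → 20 → 21 → 22 → 23 → 24 → 25 → 26 → 27 → 28

Answer: 28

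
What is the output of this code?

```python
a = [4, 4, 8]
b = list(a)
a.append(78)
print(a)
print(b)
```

Key concept: list() constructor creates copy.
Step by step:
`a = [4, 4, 8]` → a = [4, 4, 8]
`b = list(a)` → b = [4, 4, 8]
`a.append(78)` → a = [4, 4, 8, 78]
`print(a)` → prints [4, 4, 8, 78]
`print(b)` → prints [4, 4, 8]

Answer:
[4, 4, 8, 78]
[4, 4, 8]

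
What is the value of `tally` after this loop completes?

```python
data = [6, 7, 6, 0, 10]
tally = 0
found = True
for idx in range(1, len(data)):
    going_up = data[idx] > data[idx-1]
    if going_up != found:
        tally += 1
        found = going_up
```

Count direction changes in [6, 7, 6, 0, 10]
`tally` takes the values: 0 → 1 → 2

Answer: 2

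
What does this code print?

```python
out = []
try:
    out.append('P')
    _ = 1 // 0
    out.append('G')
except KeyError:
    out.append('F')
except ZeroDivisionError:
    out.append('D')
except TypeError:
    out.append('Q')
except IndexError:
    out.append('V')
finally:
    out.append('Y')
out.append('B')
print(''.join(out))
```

Execution trace: 'P' (try body) → 'D' (except ZeroDivisionError) → 'Y' (finally) → 'B' (after the try/except). Output: PDYB

Answer: PDYB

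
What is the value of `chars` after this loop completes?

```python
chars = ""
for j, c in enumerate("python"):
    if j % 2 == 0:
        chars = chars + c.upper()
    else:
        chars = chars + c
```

Uppercase even positions in 'python'
`chars` takes the values: "" → "P" → "Py" → "PyT" → "PyTh" → "PyThO" → "PyThOn"

Answer: "PyThOn"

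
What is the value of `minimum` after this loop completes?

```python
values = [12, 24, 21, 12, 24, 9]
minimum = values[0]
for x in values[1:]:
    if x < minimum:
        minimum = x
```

Minimum of [12, 24, 21, 12, 24, 9]
`minimum` takes the values: 12 → 9

Answer: 9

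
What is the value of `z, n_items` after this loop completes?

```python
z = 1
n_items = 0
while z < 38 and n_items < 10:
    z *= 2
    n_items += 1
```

Double until >= 38 or 10 iterations
`z, n_items` takes the values: (1, 0) → (2, 0) → (2, 1) → (4, 1) → (4, 2) → (8, 2) → (8, 3) → (16, 3) → (16, 4) → (32, 4) → (32, 5) → (64, 5) → (64, 6)

Answer: 64, 6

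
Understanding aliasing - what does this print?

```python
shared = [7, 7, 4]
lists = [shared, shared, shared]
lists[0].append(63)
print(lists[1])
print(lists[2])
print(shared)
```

Key concept: list of same reference.
Step by step:
`shared = [7, 7, 4]` → shared = [7, 7, 4]
`lists = [shared, shared, shared]` → lists = [[7, 7, 4], [7, 7, 4], [7, 7, 4]]
`lists[0].append(63)` → shared = [7, 7, 4, 63]; lists = [[7, 7, 4, 63], [7, 7, 4, 63], [7, 7, 4, 63]]
`print(lists[1])` → prints [7, 7, 4, 63]
`print(lists[2])` → prints [7, 7, 4, 63]
`print(shared)` → prints [7, 7, 4, 63]

Answer:
[7, 7, 4, 63]
[7, 7, 4, 63]
[7, 7, 4, 63]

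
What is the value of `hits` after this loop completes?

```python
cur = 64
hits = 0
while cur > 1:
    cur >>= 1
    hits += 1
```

Count right shifts until 1
`hits` takes the values: 0 → 1 → 2 → 3 → 4 → 5 → 6

Answer: 6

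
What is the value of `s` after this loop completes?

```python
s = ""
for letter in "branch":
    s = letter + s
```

Reverse 'branch'
`s` takes the values: "" → "b" → "rb" → "arb" → "narb" → "cnarb" → "hcnarb"

Answer: "hcnarb"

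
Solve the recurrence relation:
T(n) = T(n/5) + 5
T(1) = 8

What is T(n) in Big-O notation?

Each step divides n by 5 and adds 5. After log_5(n) steps we reach T(1)=8. So T(n) = 5·log_5(n) + 8 = O(log n).

Answer: O(log n)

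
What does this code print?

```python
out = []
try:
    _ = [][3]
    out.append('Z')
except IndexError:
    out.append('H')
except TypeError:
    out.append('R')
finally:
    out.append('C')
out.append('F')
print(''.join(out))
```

Execution trace: 'H' (except IndexError) → 'C' (finally) → 'F' (after the try/except). Output: HCF

Answer: HCF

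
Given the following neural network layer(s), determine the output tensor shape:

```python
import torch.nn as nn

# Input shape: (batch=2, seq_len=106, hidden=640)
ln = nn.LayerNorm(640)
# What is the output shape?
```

Input: (2, 106, 640) -> Output: (2, 106, 640)

Answer: (2, 106, 640)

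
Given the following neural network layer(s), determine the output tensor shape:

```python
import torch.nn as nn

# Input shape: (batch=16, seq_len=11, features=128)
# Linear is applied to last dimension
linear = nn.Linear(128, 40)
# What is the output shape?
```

Input: (16, 11, 128) -> Output: (16, 11, 40)

Answer: (16, 11, 40)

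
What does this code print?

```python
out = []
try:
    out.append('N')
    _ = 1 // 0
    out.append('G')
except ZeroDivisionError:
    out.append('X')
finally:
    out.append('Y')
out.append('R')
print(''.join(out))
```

Execution trace: 'N' (try body) → 'X' (except ZeroDivisionError) → 'Y' (finally) → 'R' (after the try/except). Output: NXYR

Answer: NXYR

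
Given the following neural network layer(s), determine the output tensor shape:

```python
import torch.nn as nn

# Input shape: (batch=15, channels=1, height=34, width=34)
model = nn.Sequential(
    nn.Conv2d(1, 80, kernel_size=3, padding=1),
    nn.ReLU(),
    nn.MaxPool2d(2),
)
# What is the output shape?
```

Input: (15, 1, 34, 34) -> after Conv2d: (15, 80, 34, 34) -> after ReLU: (15, 80, 34, 34) -> Output: (15, 80, 17, 17)

Answer: (15, 80, 17, 17)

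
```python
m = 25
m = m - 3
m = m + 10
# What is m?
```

Trace:
`m = 25` → m = 25
`m = m - 3` → m = 22
`m = m + 10` → m = 32
So m = 32

Answer: 32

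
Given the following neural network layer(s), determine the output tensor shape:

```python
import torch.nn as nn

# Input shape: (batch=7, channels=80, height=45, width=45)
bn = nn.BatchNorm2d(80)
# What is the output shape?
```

Input: (7, 80, 45, 45) -> Output: (7, 80, 45, 45)

Answer: (7, 80, 45, 45)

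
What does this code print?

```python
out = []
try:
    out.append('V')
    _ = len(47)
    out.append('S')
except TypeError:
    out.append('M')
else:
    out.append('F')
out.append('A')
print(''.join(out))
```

Execution trace: 'V' (try body) → 'M' (except TypeError) → 'A' (after the try/except). Output: VMA

Answer: VMA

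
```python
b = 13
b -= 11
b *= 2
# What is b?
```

Trace:
`b = 13` → b = 13
`b -= 11` → b = 2
`b *= 2` → b = 4
So b = 4

Answer: 4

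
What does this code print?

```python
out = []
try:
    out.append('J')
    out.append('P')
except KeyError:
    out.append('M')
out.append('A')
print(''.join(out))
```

Execution trace: 'J' (try body) → 'P' (try body, no exception) → 'A' (after the try/except). Output: JPA

Answer: JPA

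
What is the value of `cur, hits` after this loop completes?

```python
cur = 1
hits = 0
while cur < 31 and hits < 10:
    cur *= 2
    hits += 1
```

Double until >= 31 or 10 iterations
`cur, hits` takes the values: (1, 0) → (2, 0) → (2, 1) → (4, 1) → (4, 2) → (8, 2) → (8, 3) → (16, 3) → (16, 4) → (32, 4) → (32, 5)

Answer: 32, 5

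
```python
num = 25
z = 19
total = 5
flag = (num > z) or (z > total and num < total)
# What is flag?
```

Trace:
`num = 25` → num = 25
`z = 19` → z = 19
`total = 5` → total = 5
`flag = (num > z) or (z > total and num < total)` → flag = True
So flag = True

Answer: True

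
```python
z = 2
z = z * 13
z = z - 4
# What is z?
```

Trace:
`z = 2` → z = 2
`z = z * 13` → z = 26
`z = z - 4` → z = 22
So z = 22

Answer: 22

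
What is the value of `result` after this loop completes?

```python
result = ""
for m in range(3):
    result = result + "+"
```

Repeat '+' 3 times
`result` takes the values: "" → "+" → "++" → "+++"

Answer: "+++"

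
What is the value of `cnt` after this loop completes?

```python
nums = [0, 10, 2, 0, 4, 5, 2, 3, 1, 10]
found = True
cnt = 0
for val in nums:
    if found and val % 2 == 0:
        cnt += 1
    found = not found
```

Count even values at even positions
`cnt` takes the values: 0 → 1 → 2 → 3 → 4

Answer: 4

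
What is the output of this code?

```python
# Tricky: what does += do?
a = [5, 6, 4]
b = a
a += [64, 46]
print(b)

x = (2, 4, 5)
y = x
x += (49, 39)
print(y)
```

Key concept: += behavior differs for mutable vs immutable.
Step by step:
`a = [5, 6, 4]` → a = [5, 6, 4]
`b = a` → b = [5, 6, 4] (same object as a)
`a += [64, 46]` → a = [5, 6, 4, 64, 46] (same object as b); b = [5, 6, 4, 64, 46] (same object as a)
`print(b)` → prints [5, 6, 4, 64, 46]
`x = (2, 4, 5)` → x = (2, 4, 5)
`y = x` → y = (2, 4, 5)
`x += (49, 39)` → x = (2, 4, 5, 49, 39)
`print(y)` → prints (2, 4, 5)

Answer:
[5, 6, 4, 64, 46]
(2, 4, 5)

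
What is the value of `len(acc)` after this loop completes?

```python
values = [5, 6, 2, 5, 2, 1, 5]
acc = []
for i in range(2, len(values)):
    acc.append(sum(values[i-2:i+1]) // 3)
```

Number of 3-element averages
`acc` takes the values: [] → [4] → [4, 4] → [4, 4, 3] → [4, 4, 3, 2] → [4, 4, 3, 2, 2]
So `len(acc)` = 5

Answer: 5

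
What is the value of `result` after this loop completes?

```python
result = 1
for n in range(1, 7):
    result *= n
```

6! = 720
`result` takes the values: 1 → 2 → 6 → 24 → 120 → 720

Answer: 720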